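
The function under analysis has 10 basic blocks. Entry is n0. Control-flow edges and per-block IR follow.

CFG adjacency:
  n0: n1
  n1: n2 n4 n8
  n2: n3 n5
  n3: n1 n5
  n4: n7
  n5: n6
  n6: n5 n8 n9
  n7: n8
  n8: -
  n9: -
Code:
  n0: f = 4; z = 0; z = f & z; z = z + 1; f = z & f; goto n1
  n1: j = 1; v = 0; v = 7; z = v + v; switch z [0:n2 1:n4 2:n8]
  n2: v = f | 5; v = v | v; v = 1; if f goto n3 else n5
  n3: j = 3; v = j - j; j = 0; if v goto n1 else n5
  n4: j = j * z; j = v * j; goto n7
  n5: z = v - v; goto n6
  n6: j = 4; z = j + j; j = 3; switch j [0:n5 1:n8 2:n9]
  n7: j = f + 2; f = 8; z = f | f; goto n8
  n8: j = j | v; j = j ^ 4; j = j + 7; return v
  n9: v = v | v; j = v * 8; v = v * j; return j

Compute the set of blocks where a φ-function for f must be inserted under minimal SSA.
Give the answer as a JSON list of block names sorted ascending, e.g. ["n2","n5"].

Answer: ["n8"]

Analysis:
idom tree: n1←n0 n2←n1 n3←n2 n4←n1 n5←n2 n6←n5 n7←n4 n8←n1 n9←n6
Dom∩ at merges:
  n1: preds {n0,n3}: {n0} ∩ {n0,n1,n2,n3} = {n0}; idom=n0
  n5: preds {n2,n3,n6}: {n0,n1,n2} ∩ {n0,n1,n2,n3} ∩ {n0,n1,n2,n5,n6} = {n0,n1,n2}; idom=n2
  n8: preds {n1,n6,n7}: {n0,n1} ∩ {n0,n1,n2,n5,n6} ∩ {n0,n1,n4,n7} = {n0,n1}; idom=n1

DF derivation:
  n1←n0: walk · to n0
  n1←n3: walk n3→n2→n1 to n0
  n5←n2: walk · to n2
  n5←n3: walk n3 to n2
  n5←n6: walk n6→n5 to n2
  n8←n1: walk · to n1
  n8←n6: walk n6→n5→n2 to n1
  n8←n7: walk n7→n4 to n1
  DF(n0)=∅
  DF(n1)={n1}
  DF(n2)={n1,n8}
  DF(n3)={n1,n5}
  DF(n4)={n8}
  DF(n5)={n5,n8}
  DF(n6)={n5,n8}
  DF(n7)={n8}
  DF(n8)=∅
  DF(n9)=∅

φ for f: defs {n0,n7}
  DF⁺ = {n8}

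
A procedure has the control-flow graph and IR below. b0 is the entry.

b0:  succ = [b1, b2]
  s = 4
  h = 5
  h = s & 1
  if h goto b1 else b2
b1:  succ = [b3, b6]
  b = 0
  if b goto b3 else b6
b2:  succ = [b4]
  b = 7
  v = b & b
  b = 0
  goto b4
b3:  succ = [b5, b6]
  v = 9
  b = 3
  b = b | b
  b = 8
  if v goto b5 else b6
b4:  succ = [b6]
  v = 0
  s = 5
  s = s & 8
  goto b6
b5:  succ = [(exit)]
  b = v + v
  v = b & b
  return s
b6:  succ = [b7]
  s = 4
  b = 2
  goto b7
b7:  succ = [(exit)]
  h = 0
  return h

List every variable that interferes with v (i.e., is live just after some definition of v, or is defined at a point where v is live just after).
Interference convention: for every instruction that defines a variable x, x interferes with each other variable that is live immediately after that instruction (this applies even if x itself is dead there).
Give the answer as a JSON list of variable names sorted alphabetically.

Per-block:
  b0 def {h,s} use ∅
  b1 def {b} use ∅
  b2 def {b,v} use ∅
  b3 def {b,v} use ∅
  b4 def {s,v} use ∅
  b5 def {b,v} use {s,v}
  b6 def {b,s} use ∅
  b7 def {h} use ∅

Liveness:
  live b0: ∅→{s}
  live b1: {s}→{s}
  live b2: ∅→∅
  live b3: {s}→{s,v}
  live b4: ∅→∅
  live b5: {s,v}→∅
  live b6: ∅→∅
  live b7: ∅→∅

Conflict graph:
  b: {s,v}
  h: {s}
  s: {b,h,v}
  v: {b,s}

N(v) = ["b", "s"]

Answer: ["b", "s"]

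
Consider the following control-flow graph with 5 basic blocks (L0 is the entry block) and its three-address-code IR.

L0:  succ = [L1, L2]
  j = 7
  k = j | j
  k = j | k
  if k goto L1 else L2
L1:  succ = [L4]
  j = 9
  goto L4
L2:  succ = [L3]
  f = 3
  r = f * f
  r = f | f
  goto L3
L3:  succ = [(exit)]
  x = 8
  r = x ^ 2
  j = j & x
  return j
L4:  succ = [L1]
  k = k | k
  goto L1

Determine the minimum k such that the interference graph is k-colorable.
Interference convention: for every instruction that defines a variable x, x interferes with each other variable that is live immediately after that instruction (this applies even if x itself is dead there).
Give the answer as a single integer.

Answer: 3

Working:
def/use:
  L0: def={j,k} ue=∅
  L1: def={j} ue=∅
  L2: def={f,r} ue=∅
  L3: def={j,r,x} ue={j}
  L4: def={k} ue={k}

Liveness:
  live L0: ∅→{j,k}
  live L1: {k}→{k}
  live L2: {j}→{j}
  live L3: {j}→∅
  live L4: {k}→{k}

Conflict graph:
  f — {j,r}
  j — {f,k,r,x}
  k — {j}
  r — {f,j,x}
  x — {j,r}

Registers:
  {f,j,r} pairwise interfere (3-clique) ⇒ χ ≥ 3
  assign f→R2 j→R0 k→R1 r→R1 x→R2 — no edge inside a register ⇒ χ ≤ 3
  χ = 3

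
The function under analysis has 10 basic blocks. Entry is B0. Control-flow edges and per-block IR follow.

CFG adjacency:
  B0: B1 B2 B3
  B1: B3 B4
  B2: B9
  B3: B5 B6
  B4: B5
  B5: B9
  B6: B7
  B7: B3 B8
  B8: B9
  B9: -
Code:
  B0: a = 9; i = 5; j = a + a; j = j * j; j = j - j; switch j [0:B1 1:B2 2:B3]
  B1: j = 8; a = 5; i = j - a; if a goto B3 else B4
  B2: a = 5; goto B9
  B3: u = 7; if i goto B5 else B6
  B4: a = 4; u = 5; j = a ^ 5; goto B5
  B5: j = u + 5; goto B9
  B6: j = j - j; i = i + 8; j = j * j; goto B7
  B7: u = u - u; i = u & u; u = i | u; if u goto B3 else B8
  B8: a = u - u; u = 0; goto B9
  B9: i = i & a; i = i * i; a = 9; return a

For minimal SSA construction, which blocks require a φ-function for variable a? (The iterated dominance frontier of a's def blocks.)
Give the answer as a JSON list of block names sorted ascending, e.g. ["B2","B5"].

idom tree: B1←B0 B2←B0 B3←B0 B4←B1 B5←B0 B6←B3 B7←B6 B8←B7 B9←B0
Dom∩ at merges:
  B3: preds {B0,B1,B7}: {B0} ∩ {B0,B1} ∩ {B0,B3,B6,B7} = {B0}; idom=B0
  B5: preds {B3,B4}: {B0,B3} ∩ {B0,B1,B4} = {B0}; idom=B0
  B9: preds {B2,B5,B8}: {B0,B2} ∩ {B0,B5} ∩ {B0,B3,B6,B7,B8} = {B0}; idom=B0

DF walk-up:
  B3←B0: walk · to B0
  B3←B1: walk B1 to B0
  B3←B7: walk B7→B6→B3 to B0
  B5←B3: walk B3 to B0
  B5←B4: walk B4→B1 to B0
  B9←B2: walk B2 to B0
  B9←B5: walk B5 to B0
  B9←B8: walk B8→B7→B6→B3 to B0
  B0 → ∅
  B1 → {B3,B5}
  B2 → {B9}
  B3 → {B3,B5,B9}
  B4 → {B5}
  B5 → {B9}
  B6 → {B3,B9}
  B7 → {B3,B9}
  B8 → {B9}
  B9 → ∅

φ for a: defs {B0,B1,B2,B4,B8,B9}
  DF⁺ = {B3,B5,B9}

Answer: ["B3", "B5", "B9"]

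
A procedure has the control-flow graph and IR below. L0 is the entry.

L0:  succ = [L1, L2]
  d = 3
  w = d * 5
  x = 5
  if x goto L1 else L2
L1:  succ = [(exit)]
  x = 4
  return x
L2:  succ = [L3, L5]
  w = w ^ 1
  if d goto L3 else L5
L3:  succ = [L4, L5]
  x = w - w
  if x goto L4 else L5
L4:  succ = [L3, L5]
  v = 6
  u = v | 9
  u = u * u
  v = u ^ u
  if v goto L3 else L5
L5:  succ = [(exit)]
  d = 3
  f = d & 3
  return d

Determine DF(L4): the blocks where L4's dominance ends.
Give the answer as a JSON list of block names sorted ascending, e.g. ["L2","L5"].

idom tree: L1←L0 L2←L0 L3←L2 L4←L3 L5←L2
Join-block Dom:
  L3: preds {L2,L4}: {L0,L2} ∩ {L0,L2,L3,L4} = {L0,L2}; idom=L2
  L5: preds {L2,L3,L4}: {L0,L2} ∩ {L0,L2,L3} ∩ {L0,L2,L3,L4} = {L0,L2}; idom=L2

Frontier:
  join L3 pred L2: · stop@L2
  join L3 pred L4: L4→L3 stop@L2
  join L5 pred L2: · stop@L2
  join L5 pred L3: L3 stop@L2
  join L5 pred L4: L4→L3 stop@L2
  DF(L0)=∅
  DF(L1)=∅
  DF(L2)=∅
  DF(L3)={L3,L5}
  DF(L4)={L3,L5}
  DF(L5)=∅

DF(L4) = ["L3", "L5"]

Answer: ["L3", "L5"]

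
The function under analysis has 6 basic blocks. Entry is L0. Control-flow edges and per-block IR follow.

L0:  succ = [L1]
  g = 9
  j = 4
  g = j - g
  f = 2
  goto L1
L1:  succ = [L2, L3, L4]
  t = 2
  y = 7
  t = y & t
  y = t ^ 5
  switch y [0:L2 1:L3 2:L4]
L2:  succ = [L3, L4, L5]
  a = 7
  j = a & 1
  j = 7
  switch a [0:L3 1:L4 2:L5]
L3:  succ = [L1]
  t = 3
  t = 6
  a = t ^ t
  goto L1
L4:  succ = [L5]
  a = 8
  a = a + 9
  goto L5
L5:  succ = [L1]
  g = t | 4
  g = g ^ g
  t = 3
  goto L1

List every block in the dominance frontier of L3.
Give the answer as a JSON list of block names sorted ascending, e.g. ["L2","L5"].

idom tree: L1←L0 L2←L1 L3←L1 L4←L1 L5←L1
Join-block Dom:
  L1: preds {L0,L3,L5}: {L0} ∩ {L0,L1,L3} ∩ {L0,L1,L5} = {L0}; idom=L0
  L3: preds {L1,L2}: {L0,L1} ∩ {L0,L1,L2} = {L0,L1}; idom=L1
  L4: preds {L1,L2}: {L0,L1} ∩ {L0,L1,L2} = {L0,L1}; idom=L1
  L5: preds {L2,L4}: {L0,L1,L2} ∩ {L0,L1,L4} = {L0,L1}; idom=L1

Frontier:
  L1←L0: walk · to L0
  L1←L3: walk L3→L1 to L0
  L1←L5: walk L5→L1 to L0
  L3←L1: walk · to L1
  L3←L2: walk L2 to L1
  L4←L1: walk · to L1
  L4←L2: walk L2 to L1
  L5←L2: walk L2 to L1
  L5←L4: walk L4 to L1
  L0: DF=∅
  L1: DF={L1}
  L2: DF={L3,L4,L5}
  L3: DF={L1}
  L4: DF={L5}
  L5: DF={L1}

DF(L3) = ["L1"]

Answer: ["L1"]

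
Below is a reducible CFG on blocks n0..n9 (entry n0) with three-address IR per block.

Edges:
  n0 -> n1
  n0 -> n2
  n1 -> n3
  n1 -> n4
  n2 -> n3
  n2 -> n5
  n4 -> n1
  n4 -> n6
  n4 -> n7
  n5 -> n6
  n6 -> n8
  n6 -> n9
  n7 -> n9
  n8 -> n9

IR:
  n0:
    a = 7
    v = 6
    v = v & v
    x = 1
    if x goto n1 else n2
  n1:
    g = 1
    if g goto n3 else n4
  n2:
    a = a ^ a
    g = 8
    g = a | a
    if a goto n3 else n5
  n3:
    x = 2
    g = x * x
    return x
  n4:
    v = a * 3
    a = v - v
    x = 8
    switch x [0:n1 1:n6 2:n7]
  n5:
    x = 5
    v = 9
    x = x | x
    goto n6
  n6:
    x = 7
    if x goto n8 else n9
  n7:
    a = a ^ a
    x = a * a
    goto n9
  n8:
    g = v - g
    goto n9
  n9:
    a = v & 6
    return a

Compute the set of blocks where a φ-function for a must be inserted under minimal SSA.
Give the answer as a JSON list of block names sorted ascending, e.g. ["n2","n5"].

Answer: ["n1", "n3", "n6", "n9"]

Working:
idom tree: n1←n0 n2←n0 n3←n0 n4←n1 n5←n2 n6←n0 n7←n4 n8←n6 n9←n0
Dom at joins:
  n1: preds {n0,n4}: {n0} ∩ {n0,n1,n4} = {n0}; idom=n0
  n3: preds {n1,n2}: {n0,n1} ∩ {n0,n2} = {n0}; idom=n0
  n6: preds {n4,n5}: {n0,n1,n4} ∩ {n0,n2,n5} = {n0}; idom=n0
  n9: preds {n6,n7,n8}: {n0,n6} ∩ {n0,n1,n4,n7} ∩ {n0,n6,n8} = {n0}; idom=n0

DF derivation:
  n1←n0: walk · to n0
  n1←n4: walk n4→n1 to n0
  n3←n1: walk n1 to n0
  n3←n2: walk n2 to n0
  n6←n4: walk n4→n1 to n0
  n6←n5: walk n5→n2 to n0
  n9←n6: walk n6 to n0
  n9←n7: walk n7→n4→n1 to n0
  n9←n8: walk n8→n6 to n0
  n0 → ∅
  n1 → {n1,n3,n6,n9}
  n2 → {n3,n6}
  n3 → ∅
  n4 → {n1,n6,n9}
  n5 → {n6}
  n6 → {n9}
  n7 → {n9}
  n8 → {n9}
  n9 → ∅

φ for a: defs {n0,n2,n4,n7,n9}
  DF⁺ = {n1,n3,n6,n9}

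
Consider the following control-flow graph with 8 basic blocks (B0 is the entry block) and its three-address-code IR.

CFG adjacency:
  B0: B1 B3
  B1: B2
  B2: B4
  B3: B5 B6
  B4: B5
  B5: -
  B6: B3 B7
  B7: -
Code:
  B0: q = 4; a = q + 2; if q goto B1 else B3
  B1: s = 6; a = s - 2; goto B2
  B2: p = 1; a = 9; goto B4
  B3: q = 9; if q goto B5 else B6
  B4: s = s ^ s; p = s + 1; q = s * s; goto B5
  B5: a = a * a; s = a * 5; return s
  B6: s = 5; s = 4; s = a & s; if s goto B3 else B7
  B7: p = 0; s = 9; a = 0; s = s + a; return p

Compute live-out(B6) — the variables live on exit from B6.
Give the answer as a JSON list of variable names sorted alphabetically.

Answer: ["a"]

Derivation:
Per-block:
  B0: {a,q} / ∅
  B1: {a,s} / ∅
  B2: {a,p} / ∅
  B3: {q} / ∅
  B4: {p,q,s} / {s}
  B5: {a,s} / {a}
  B6: {s} / {a}
  B7: {a,p,s} / ∅

Live sets:
  B0: in=∅ out={a}
  B1: in=∅ out={s}
  B2: in={s} out={a,s}
  B3: in={a} out={a}
  B4: in={a,s} out={a}
  B5: in={a} out=∅
  B6: in={a} out={a}
  B7: in=∅ out=∅

live-out(B6) = ["a"]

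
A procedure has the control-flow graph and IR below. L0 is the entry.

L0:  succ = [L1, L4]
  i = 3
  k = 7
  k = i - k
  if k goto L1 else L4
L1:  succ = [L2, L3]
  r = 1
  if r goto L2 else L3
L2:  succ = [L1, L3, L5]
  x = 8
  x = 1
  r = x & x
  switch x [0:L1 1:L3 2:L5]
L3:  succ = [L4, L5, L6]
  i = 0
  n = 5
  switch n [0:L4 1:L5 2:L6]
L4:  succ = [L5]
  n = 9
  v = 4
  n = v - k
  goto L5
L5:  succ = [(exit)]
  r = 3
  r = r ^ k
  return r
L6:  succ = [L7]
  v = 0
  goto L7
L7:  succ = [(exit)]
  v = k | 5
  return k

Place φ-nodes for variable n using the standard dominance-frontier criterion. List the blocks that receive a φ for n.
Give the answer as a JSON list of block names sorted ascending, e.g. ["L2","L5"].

idom tree: L1←L0 L2←L1 L3←L1 L4←L0 L5←L0 L6←L3 L7←L6
Dom∩ at merges:
  L1: preds {L0,L2}: {L0} ∩ {L0,L1,L2} = {L0}; idom=L0
  L3: preds {L1,L2}: {L0,L1} ∩ {L0,L1,L2} = {L0,L1}; idom=L1
  L4: preds {L0,L3}: {L0} ∩ {L0,L1,L3} = {L0}; idom=L0
  L5: preds {L2,L3,L4}: {L0,L1,L2} ∩ {L0,L1,L3} ∩ {L0,L4} = {L0}; idom=L0

DF derivation:
  join L1 pred L0: · stop@L0
  join L1 pred L2: L2→L1 stop@L0
  join L3 pred L1: · stop@L1
  join L3 pred L2: L2 stop@L1
  join L4 pred L0: · stop@L0
  join L4 pred L3: L3→L1 stop@L0
  join L5 pred L2: L2→L1 stop@L0
  join L5 pred L3: L3→L1 stop@L0
  join L5 pred L4: L4 stop@L0
  L0 → ∅
  L1 → {L1,L4,L5}
  L2 → {L1,L3,L5}
  L3 → {L4,L5}
  L4 → {L5}
  L5 → ∅
  L6 → ∅
  L7 → ∅

φ for n: defs {L3,L4}
  DF⁺ = {L4,L5}

Answer: ["L4", "L5"]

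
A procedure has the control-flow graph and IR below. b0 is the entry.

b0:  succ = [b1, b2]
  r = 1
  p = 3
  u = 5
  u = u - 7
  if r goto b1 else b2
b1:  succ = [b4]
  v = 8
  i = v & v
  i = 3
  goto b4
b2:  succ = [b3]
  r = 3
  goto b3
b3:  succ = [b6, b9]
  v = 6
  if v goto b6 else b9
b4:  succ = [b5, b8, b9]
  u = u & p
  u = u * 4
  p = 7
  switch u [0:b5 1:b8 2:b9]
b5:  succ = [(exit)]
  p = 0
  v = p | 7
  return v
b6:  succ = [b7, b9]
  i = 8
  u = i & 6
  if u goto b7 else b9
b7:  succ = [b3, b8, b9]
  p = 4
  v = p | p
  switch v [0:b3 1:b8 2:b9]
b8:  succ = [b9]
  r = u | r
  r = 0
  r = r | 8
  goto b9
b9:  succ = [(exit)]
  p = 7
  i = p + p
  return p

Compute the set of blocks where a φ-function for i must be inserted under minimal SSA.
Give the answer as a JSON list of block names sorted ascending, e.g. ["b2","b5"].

Answer: ["b3", "b8", "b9"]

Derivation:
idom tree: b1←b0 b2←b0 b3←b2 b4←b1 b5←b4 b6←b3 b7←b6 b8←b0 b9←b0
Join-block Dom:
  b3: preds {b2,b7}: {b0,b2} ∩ {b0,b2,b3,b6,b7} = {b0,b2}; idom=b2
  b8: preds {b4,b7}: {b0,b1,b4} ∩ {b0,b2,b3,b6,b7} = {b0}; idom=b0
  b9: preds {b3,b4,b6,b7,b8}: {b0,b2,b3} ∩ {b0,b1,b4} ∩ {b0,b2,b3,b6} ∩ {b0,b2,b3,b6,b7} ∩ {b0,b8} = {b0}; idom=b0

DF derivation:
  join b3 pred b2: · stop@b2
  join b3 pred b7: b7→b6→b3 stop@b2
  join b8 pred b4: b4→b1 stop@b0
  join b8 pred b7: b7→b6→b3→b2 stop@b0
  join b9 pred b3: b3→b2 stop@b0
  join b9 pred b4: b4→b1 stop@b0
  join b9 pred b6: b6→b3→b2 stop@b0
  join b9 pred b7: b7→b6→b3→b2 stop@b0
  join b9 pred b8: b8 stop@b0
  b0: DF=∅
  b1: DF={b8,b9}
  b2: DF={b8,b9}
  b3: DF={b3,b8,b9}
  b4: DF={b8,b9}
  b5: DF=∅
  b6: DF={b3,b8,b9}
  b7: DF={b3,b8,b9}
  b8: DF={b9}
  b9: DF=∅

φ for i: defs {b1,b6,b9}
  DF⁺ = {b3,b8,b9}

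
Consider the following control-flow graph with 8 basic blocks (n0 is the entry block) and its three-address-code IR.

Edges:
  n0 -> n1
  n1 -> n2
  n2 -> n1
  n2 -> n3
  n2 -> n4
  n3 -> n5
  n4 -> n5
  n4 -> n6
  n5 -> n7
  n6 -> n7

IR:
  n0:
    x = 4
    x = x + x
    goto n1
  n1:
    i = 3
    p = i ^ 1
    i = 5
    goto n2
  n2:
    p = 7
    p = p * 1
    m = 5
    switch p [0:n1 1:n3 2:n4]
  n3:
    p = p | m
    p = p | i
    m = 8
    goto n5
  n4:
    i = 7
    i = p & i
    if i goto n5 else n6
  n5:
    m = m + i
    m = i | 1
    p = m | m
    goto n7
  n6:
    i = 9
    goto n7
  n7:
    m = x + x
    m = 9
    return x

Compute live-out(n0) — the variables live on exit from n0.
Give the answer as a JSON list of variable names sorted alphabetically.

def/use:
  n0: def={x} ue=∅
  n1: def={i,p} ue=∅
  n2: def={m,p} ue=∅
  n3: def={m,p} ue={i,m,p}
  n4: def={i} ue={p}
  n5: def={m,p} ue={i,m}
  n6: def={i} ue=∅
  n7: def={m} ue={x}

Liveness:
  n0: in=∅ out={x}
  n1: in={x} out={i,x}
  n2: in={i,x} out={i,m,p,x}
  n3: in={i,m,p,x} out={i,m,x}
  n4: in={m,p,x} out={i,m,x}
  n5: in={i,m,x} out={x}
  n6: in={x} out={x}
  n7: in={x} out=∅

live-out(n0) = ["x"]

Answer: ["x"]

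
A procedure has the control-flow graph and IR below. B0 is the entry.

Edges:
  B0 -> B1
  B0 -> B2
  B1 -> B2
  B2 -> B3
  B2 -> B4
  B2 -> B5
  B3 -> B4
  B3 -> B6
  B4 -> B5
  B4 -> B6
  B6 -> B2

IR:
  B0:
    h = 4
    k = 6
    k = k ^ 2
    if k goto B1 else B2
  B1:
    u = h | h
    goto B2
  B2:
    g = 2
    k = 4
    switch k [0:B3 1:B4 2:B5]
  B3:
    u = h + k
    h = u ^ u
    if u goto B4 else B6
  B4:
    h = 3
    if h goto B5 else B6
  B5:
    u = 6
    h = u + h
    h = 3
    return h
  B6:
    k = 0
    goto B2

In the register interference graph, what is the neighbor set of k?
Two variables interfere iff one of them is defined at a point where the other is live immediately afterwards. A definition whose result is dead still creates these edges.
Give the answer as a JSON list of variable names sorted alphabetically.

Answer: ["h"]

Analysis:
Block summaries:
  B0: {h,k} / ∅
  B1: {u} / {h}
  B2: {g,k} / ∅
  B3: {h,u} / {h,k}
  B4: {h} / ∅
  B5: {h,u} / {h}
  B6: {k} / ∅

Backward fixpoint:
  live B0: ∅→{h}
  live B1: {h}→{h}
  live B2: {h}→{h,k}
  live B3: {h,k}→{h}
  live B4: ∅→{h}
  live B5: {h}→∅
  live B6: {h}→{h}

Interference:
  g — {h}
  h — {g,k,u}
  k — {h}
  u — {h}

N(k) = ["h"]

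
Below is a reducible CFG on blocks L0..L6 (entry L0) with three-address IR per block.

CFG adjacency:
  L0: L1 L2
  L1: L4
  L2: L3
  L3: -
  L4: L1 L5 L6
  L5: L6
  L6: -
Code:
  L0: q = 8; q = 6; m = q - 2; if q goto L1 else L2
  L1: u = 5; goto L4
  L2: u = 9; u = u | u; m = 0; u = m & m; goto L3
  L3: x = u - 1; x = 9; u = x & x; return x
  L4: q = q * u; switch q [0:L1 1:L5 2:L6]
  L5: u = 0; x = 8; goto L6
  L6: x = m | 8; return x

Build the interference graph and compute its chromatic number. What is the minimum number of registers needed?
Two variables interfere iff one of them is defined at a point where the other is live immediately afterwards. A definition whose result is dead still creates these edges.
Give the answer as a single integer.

def/use:
  L0: def={m,q} ue=∅
  L1: def={u} ue=∅
  L2: def={m,u} ue=∅
  L3: def={u,x} ue={u}
  L4: def={q} ue={q,u}
  L5: def={u,x} ue=∅
  L6: def={x} ue={m}

Backward fixpoint:
  L0 li=∅ lo={m,q}
  L1 li={m,q} lo={m,q,u}
  L2 li=∅ lo={u}
  L3 li={u} lo=∅
  L4 li={m,q,u} lo={m,q}
  L5 li={m} lo={m}
  L6 li={m} lo=∅

Conflict graph:
  m — {q,u,x}
  q — {m,u}
  u — {m,q,x}
  x — {m,u}

Registers:
  lower bound: {m,q,u} mutually conflict ⇒ χ ≥ 3
  assign m→c0 q→c2 u→c1 x→c2 — no edge inside a register ⇒ χ ≤ 3
  χ = 3

Answer: 3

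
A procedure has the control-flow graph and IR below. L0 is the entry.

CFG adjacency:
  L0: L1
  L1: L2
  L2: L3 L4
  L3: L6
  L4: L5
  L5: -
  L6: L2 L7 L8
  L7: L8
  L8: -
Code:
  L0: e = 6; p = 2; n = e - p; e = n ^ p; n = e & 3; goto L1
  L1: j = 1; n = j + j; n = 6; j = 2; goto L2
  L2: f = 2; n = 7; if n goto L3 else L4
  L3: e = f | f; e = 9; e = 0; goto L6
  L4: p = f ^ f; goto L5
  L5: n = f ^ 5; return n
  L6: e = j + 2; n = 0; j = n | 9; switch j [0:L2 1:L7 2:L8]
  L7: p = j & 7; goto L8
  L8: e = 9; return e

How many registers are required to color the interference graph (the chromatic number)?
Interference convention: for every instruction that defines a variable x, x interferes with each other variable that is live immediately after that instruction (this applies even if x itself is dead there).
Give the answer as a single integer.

def/use:
  L0 def {e,n,p} use ∅
  L1 def {j,n} use ∅
  L2 def {f,n} use ∅
  L3 def {e} use {f}
  L4 def {p} use {f}
  L5 def {n} use {f}
  L6 def {e,j,n} use {j}
  L7 def {p} use {j}
  L8 def {e} use ∅

Backward fixpoint:
  L0 li=∅ lo=∅
  L1 li=∅ lo={j}
  L2 li={j} lo={f,j}
  L3 li={f,j} lo={j}
  L4 li={f} lo={f}
  L5 li={f} lo=∅
  L6 li={j} lo={j}
  L7 li={j} lo=∅
  L8 li=∅ lo=∅

Conflict graph:
  e: {j,p}
  f: {j,n,p}
  j: {e,f,n}
  n: {f,j,p}
  p: {e,f,n}

Colouring:
  lower bound: {f,j,n} mutually conflict ⇒ χ ≥ 3
  assign e→r0 f→r0 j→r1 n→r2 p→r1 — no edge inside a register ⇒ χ ≤ 3
  χ = 3

Answer: 3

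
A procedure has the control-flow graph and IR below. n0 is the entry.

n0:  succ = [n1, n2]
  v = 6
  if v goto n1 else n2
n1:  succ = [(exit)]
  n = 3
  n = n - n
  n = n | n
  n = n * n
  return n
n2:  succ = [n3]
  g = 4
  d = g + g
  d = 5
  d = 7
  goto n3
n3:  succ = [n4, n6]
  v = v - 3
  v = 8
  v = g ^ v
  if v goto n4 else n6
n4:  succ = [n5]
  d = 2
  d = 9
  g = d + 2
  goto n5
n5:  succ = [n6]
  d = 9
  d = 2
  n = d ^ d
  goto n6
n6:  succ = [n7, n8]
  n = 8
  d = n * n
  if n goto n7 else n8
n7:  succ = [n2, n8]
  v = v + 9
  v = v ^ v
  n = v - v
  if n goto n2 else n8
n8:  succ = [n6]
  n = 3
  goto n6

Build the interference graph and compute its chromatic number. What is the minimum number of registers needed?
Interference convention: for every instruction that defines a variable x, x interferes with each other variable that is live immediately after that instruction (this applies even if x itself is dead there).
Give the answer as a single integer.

Answer: 3

Derivation:
def/use:
  n0 def {v} use ∅
  n1 def {n} use ∅
  n2 def {d,g} use ∅
  n3 def {v} use {g,v}
  n4 def {d,g} use ∅
  n5 def {d,n} use ∅
  n6 def {d,n} use ∅
  n7 def {n,v} use {v}
  n8 def {n} use ∅

Live sets:
  n0: in=∅ out={v}
  n1: in=∅ out=∅
  n2: in={v} out={g,v}
  n3: in={g,v} out={v}
  n4: in={v} out={v}
  n5: in={v} out={v}
  n6: in={v} out={v}
  n7: in={v} out={v}
  n8: in={v} out={v}

Interfere edges:
  d↔{g,n,v}
  g↔{d,v}
  n↔{d,v}
  v↔{d,g,n}

Registers:
  clique {d,g,v} ⇒ need ≥ 3
  assign d→r0 g→r2 n→r2 v→r1 — no edge inside a register ⇒ χ ≤ 3
  χ = 3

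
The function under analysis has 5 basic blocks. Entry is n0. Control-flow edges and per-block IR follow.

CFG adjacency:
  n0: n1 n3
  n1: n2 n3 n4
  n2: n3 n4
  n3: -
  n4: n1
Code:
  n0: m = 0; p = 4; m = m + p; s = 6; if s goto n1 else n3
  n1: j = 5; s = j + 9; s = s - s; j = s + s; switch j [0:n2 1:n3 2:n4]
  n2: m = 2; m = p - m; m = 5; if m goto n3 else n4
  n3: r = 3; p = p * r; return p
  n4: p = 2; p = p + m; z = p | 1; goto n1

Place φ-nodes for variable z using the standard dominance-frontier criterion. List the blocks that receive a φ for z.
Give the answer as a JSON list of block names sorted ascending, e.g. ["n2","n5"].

idom tree: n1←n0 n2←n1 n3←n0 n4←n1
Dom∩ at merges:
  n1: preds {n0,n4}: {n0} ∩ {n0,n1,n4} = {n0}; idom=n0
  n3: preds {n0,n1,n2}: {n0} ∩ {n0,n1} ∩ {n0,n1,n2} = {n0}; idom=n0
  n4: preds {n1,n2}: {n0,n1} ∩ {n0,n1,n2} = {n0,n1}; idom=n1

DF walk-up:
  join n1 pred n0: · stop@n0
  join n1 pred n4: n4→n1 stop@n0
  join n3 pred n0: · stop@n0
  join n3 pred n1: n1 stop@n0
  join n3 pred n2: n2→n1 stop@n0
  join n4 pred n1: · stop@n1
  join n4 pred n2: n2 stop@n1
  n0: DF=∅
  n1: DF={n1,n3}
  n2: DF={n3,n4}
  n3: DF=∅
  n4: DF={n1}

φ for z: defs {n4}
  DF⁺ = {n1,n3}

Answer: ["n1", "n3"]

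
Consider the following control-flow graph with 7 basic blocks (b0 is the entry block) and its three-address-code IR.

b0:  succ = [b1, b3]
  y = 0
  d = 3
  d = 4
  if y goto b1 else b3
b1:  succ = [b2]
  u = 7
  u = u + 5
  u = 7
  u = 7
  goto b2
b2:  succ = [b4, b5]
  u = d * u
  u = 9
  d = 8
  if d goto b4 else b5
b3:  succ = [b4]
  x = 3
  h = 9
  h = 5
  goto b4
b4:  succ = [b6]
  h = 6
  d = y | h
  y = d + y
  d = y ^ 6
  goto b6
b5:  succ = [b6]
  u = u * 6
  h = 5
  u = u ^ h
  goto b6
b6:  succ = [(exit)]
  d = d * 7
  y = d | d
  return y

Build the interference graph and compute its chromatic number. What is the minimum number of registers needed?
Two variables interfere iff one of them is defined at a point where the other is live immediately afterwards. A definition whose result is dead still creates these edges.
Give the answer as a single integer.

Answer: 4

Analysis:
Block summaries:
  b0: {d,y} / ∅
  b1: {u} / ∅
  b2: {d,u} / {d,u}
  b3: {h,x} / ∅
  b4: {d,h,y} / {y}
  b5: {h,u} / {u}
  b6: {d,y} / {d}

Backward fixpoint:
  b0 li=∅ lo={d,y}
  b1 li={d,y} lo={d,u,y}
  b2 li={d,u,y} lo={d,u,y}
  b3 li={y} lo={y}
  b4 li={y} lo={d}
  b5 li={d,u} lo={d}
  b6 li={d} lo=∅

Interfere edges:
  d↔{h,u,y}
  h↔{d,u,y}
  u↔{d,h,y}
  x↔{y}
  y↔{d,h,u,x}

Colouring:
  {d,h,u,y} pairwise interfere (4-clique) ⇒ χ ≥ 4
  4-colouring: r0={y}  r1={d,x}  r2={h}  r3={u}
  χ = 4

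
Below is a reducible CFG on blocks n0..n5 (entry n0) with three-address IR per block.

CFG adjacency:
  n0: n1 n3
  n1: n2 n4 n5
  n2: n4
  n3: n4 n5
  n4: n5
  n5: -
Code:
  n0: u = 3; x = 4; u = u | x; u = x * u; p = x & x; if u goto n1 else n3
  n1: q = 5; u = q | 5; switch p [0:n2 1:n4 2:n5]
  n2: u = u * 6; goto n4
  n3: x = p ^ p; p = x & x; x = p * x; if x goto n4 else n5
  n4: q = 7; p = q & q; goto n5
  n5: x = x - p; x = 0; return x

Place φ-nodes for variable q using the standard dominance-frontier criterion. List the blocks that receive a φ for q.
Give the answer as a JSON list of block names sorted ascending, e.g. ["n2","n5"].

Answer: ["n4", "n5"]

Derivation:
idom tree: n1←n0 n2←n1 n3←n0 n4←n0 n5←n0
Dom at joins:
  n4: preds {n1,n2,n3}: {n0,n1} ∩ {n0,n1,n2} ∩ {n0,n3} = {n0}; idom=n0
  n5: preds {n1,n3,n4}: {n0,n1} ∩ {n0,n3} ∩ {n0,n4} = {n0}; idom=n0

DF derivation:
  join n4 pred n1: n1 stop@n0
  join n4 pred n2: n2→n1 stop@n0
  join n4 pred n3: n3 stop@n0
  join n5 pred n1: n1 stop@n0
  join n5 pred n3: n3 stop@n0
  join n5 pred n4: n4 stop@n0
  n0: DF=∅
  n1: DF={n4,n5}
  n2: DF={n4}
  n3: DF={n4,n5}
  n4: DF={n5}
  n5: DF=∅

φ for q: defs {n1,n4}
  DF⁺ = {n4,n5}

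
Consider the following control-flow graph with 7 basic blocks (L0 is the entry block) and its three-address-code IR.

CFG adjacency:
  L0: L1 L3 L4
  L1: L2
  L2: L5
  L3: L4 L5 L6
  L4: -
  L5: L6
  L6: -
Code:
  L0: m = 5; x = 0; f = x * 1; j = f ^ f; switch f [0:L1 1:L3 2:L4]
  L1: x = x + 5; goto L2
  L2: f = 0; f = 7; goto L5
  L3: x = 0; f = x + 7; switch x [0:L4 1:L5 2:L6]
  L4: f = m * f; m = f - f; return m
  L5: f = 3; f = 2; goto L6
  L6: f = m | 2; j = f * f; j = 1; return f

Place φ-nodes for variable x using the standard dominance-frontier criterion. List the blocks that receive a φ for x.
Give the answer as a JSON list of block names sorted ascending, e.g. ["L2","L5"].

Answer: ["L4", "L5", "L6"]

Analysis:
idom tree: L1←L0 L2←L1 L3←L0 L4←L0 L5←L0 L6←L0
Dom∩ at merges:
  L4: preds {L0,L3}: {L0} ∩ {L0,L3} = {L0}; idom=L0
  L5: preds {L2,L3}: {L0,L1,L2} ∩ {L0,L3} = {L0}; idom=L0
  L6: preds {L3,L5}: {L0,L3} ∩ {L0,L5} = {L0}; idom=L0

DF walk-up:
  join L4 pred L0: · stop@L0
  join L4 pred L3: L3 stop@L0
  join L5 pred L2: L2→L1 stop@L0
  join L5 pred L3: L3 stop@L0
  join L6 pred L3: L3 stop@L0
  join L6 pred L5: L5 stop@L0
  DF(L0)=∅
  DF(L1)={L5}
  DF(L2)={L5}
  DF(L3)={L4,L5,L6}
  DF(L4)=∅
  DF(L5)={L6}
  DF(L6)=∅

φ for x: defs {L0,L1,L3}
  DF⁺ = {L4,L5,L6}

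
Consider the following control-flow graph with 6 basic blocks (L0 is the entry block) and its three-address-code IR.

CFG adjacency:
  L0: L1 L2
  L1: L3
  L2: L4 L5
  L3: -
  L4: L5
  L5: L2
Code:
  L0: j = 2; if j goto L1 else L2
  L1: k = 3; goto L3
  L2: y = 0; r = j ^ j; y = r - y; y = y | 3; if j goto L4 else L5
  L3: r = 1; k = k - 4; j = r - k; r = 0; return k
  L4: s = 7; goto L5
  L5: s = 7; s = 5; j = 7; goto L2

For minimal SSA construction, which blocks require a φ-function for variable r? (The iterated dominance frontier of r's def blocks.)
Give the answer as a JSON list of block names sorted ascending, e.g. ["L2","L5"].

Answer: ["L2"]

Analysis:
idom tree: L1←L0 L2←L0 L3←L1 L4←L2 L5←L2
Join-block Dom:
  L2: preds {L0,L5}: {L0} ∩ {L0,L2,L5} = {L0}; idom=L0
  L5: preds {L2,L4}: {L0,L2} ∩ {L0,L2,L4} = {L0,L2}; idom=L2

DF derivation:
  join L2 pred L0: · stop@L0
  join L2 pred L5: L5→L2 stop@L0
  join L5 pred L2: · stop@L2
  join L5 pred L4: L4 stop@L2
  L0: DF=∅
  L1: DF=∅
  L2: DF={L2}
  L3: DF=∅
  L4: DF={L5}
  L5: DF={L2}

φ for r: defs {L2,L3}
  DF⁺ = {L2}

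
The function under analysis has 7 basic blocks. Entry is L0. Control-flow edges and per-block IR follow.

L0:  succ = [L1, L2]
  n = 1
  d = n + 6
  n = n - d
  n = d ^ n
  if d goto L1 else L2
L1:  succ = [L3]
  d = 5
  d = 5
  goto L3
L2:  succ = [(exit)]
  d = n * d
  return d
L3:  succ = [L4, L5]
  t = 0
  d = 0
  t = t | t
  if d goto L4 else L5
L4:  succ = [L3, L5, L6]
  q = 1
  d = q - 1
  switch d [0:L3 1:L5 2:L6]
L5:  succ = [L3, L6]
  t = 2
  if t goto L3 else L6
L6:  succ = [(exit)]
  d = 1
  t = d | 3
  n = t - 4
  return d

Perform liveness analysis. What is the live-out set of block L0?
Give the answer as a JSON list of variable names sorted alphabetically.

Answer: ["d", "n"]

Derivation:
Block summaries:
  L0: {d,n} / ∅
  L1: {d} / ∅
  L2: {d} / {d,n}
  L3: {d,t} / ∅
  L4: {d,q} / ∅
  L5: {t} / ∅
  L6: {d,n,t} / ∅

Backward fixpoint:
  L0: in=∅ out={d,n}
  L1: in=∅ out=∅
  L2: in={d,n} out=∅
  L3: in=∅ out=∅
  L4: in=∅ out=∅
  L5: in=∅ out=∅
  L6: in=∅ out=∅

live-out(L0) = ["d", "n"]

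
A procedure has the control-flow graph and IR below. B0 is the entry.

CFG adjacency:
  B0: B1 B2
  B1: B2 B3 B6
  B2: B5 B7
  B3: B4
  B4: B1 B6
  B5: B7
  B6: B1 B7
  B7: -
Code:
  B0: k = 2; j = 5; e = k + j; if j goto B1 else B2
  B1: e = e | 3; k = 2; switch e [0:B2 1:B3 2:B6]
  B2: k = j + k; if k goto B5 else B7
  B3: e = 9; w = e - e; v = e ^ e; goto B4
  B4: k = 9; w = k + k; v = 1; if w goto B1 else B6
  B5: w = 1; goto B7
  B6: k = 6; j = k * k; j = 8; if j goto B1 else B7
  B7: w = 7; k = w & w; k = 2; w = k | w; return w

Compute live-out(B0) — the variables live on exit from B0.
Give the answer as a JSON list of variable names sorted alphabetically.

Answer: ["e", "j", "k"]

Working:
Per-block:
  B0 def {e,j,k} use ∅
  B1 def {e,k} use {e}
  B2 def {k} use {j,k}
  B3 def {e,v,w} use ∅
  B4 def {k,v,w} use ∅
  B5 def {w} use ∅
  B6 def {j,k} use ∅
  B7 def {k,w} use ∅

Live sets:
  B0: in=∅ out={e,j,k}
  B1: in={e,j} out={e,j,k}
  B2: in={j,k} out=∅
  B3: in={j} out={e,j}
  B4: in={e,j} out={e,j}
  B5: in=∅ out=∅
  B6: in={e} out={e,j}
  B7: in=∅ out=∅

live-out(B0) = ["e", "j", "k"]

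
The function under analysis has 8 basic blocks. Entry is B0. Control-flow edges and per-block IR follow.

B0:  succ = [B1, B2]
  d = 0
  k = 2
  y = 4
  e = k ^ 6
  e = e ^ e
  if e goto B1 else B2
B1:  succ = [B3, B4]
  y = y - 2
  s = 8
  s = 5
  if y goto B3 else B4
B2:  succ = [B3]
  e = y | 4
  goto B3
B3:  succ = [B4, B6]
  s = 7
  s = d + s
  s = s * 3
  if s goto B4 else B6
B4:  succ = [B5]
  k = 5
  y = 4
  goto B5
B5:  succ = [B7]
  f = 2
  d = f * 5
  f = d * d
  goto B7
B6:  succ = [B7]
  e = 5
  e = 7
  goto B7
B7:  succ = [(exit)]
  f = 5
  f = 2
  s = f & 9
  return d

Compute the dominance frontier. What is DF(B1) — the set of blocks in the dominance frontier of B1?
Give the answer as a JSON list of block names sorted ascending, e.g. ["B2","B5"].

Answer: ["B3", "B4"]

Analysis:
idom tree: B1←B0 B2←B0 B3←B0 B4←B0 B5←B4 B6←B3 B7←B0
Join-block Dom:
  B3: preds {B1,B2}: {B0,B1} ∩ {B0,B2} = {B0}; idom=B0
  B4: preds {B1,B3}: {B0,B1} ∩ {B0,B3} = {B0}; idom=B0
  B7: preds {B5,B6}: {B0,B4,B5} ∩ {B0,B3,B6} = {B0}; idom=B0

DF derivation:
  B3←B1: walk B1 to B0
  B3←B2: walk B2 to B0
  B4←B1: walk B1 to B0
  B4←B3: walk B3 to B0
  B7←B5: walk B5→B4 to B0
  B7←B6: walk B6→B3 to B0
  DF(B0)=∅
  DF(B1)={B3,B4}
  DF(B2)={B3}
  DF(B3)={B4,B7}
  DF(B4)={B7}
  DF(B5)={B7}
  DF(B6)={B7}
  DF(B7)=∅

DF(B1) = ["B3", "B4"]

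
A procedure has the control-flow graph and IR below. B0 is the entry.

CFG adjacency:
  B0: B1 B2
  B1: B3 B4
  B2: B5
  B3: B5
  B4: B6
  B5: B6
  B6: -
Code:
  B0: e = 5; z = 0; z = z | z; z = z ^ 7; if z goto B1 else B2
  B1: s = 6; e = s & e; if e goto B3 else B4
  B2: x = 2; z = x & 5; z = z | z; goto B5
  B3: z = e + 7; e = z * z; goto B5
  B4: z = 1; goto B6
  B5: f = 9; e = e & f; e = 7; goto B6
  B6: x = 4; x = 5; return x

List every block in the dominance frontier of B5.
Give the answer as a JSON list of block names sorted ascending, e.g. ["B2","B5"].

Answer: ["B6"]

Working:
idom tree: B1←B0 B2←B0 B3←B1 B4←B1 B5←B0 B6←B0
Dom∩ at merges:
  B5: preds {B2,B3}: {B0,B2} ∩ {B0,B1,B3} = {B0}; idom=B0
  B6: preds {B4,B5}: {B0,B1,B4} ∩ {B0,B5} = {B0}; idom=B0

Frontier:
  join B5 pred B2: B2 stop@B0
  join B5 pred B3: B3→B1 stop@B0
  join B6 pred B4: B4→B1 stop@B0
  join B6 pred B5: B5 stop@B0
  DF(B0)=∅
  DF(B1)={B5,B6}
  DF(B2)={B5}
  DF(B3)={B5}
  DF(B4)={B6}
  DF(B5)={B6}
  DF(B6)=∅

DF(B5) = ["B6"]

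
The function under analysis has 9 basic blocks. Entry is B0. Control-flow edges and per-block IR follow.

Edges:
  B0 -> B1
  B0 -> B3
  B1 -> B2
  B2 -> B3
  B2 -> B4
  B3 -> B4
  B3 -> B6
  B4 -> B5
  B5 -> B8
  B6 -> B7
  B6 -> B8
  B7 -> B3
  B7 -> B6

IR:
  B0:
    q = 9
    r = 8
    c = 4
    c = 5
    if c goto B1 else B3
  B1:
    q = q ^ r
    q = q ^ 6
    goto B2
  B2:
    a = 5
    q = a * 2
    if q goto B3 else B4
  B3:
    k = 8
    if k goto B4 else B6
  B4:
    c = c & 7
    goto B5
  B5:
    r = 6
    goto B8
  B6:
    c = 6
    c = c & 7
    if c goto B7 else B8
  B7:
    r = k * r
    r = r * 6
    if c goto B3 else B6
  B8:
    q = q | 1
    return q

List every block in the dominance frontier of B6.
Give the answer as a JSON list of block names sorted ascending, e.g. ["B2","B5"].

idom tree: B1←B0 B2←B1 B3←B0 B4←B0 B5←B4 B6←B3 B7←B6 B8←B0
Join-block Dom:
  B3: preds {B0,B2,B7}: {B0} ∩ {B0,B1,B2} ∩ {B0,B3,B6,B7} = {B0}; idom=B0
  B4: preds {B2,B3}: {B0,B1,B2} ∩ {B0,B3} = {B0}; idom=B0
  B6: preds {B3,B7}: {B0,B3} ∩ {B0,B3,B6,B7} = {B0,B3}; idom=B3
  B8: preds {B5,B6}: {B0,B4,B5} ∩ {B0,B3,B6} = {B0}; idom=B0

Frontier:
  join B3 pred B0: · stop@B0
  join B3 pred B2: B2→B1 stop@B0
  join B3 pred B7: B7→B6→B3 stop@B0
  join B4 pred B2: B2→B1 stop@B0
  join B4 pred B3: B3 stop@B0
  join B6 pred B3: · stop@B3
  join B6 pred B7: B7→B6 stop@B3
  join B8 pred B5: B5→B4 stop@B0
  join B8 pred B6: B6→B3 stop@B0
  B0 → ∅
  B1 → {B3,B4}
  B2 → {B3,B4}
  B3 → {B3,B4,B8}
  B4 → {B8}
  B5 → {B8}
  B6 → {B3,B6,B8}
  B7 → {B3,B6}
  B8 → ∅

DF(B6) = ["B3", "B6", "B8"]

Answer: ["B3", "B6", "B8"]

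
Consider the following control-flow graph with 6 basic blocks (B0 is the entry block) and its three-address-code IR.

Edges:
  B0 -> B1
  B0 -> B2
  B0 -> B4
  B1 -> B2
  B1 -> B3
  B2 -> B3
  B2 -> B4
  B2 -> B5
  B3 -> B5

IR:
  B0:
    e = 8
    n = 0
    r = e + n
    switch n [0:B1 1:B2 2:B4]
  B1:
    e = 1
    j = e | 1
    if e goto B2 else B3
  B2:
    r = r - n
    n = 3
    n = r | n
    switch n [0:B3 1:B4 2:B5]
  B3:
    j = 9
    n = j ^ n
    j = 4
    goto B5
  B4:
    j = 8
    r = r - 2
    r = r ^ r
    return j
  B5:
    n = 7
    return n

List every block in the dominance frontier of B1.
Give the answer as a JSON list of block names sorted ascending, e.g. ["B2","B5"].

Answer: ["B2", "B3"]

Working:
idom tree: B1←B0 B2←B0 B3←B0 B4←B0 B5←B0
Dom at joins:
  B2: preds {B0,B1}: {B0} ∩ {B0,B1} = {B0}; idom=B0
  B3: preds {B1,B2}: {B0,B1} ∩ {B0,B2} = {B0}; idom=B0
  B4: preds {B0,B2}: {B0} ∩ {B0,B2} = {B0}; idom=B0
  B5: preds {B2,B3}: {B0,B2} ∩ {B0,B3} = {B0}; idom=B0

Frontier:
  join B2 pred B0: · stop@B0
  join B2 pred B1: B1 stop@B0
  join B3 pred B1: B1 stop@B0
  join B3 pred B2: B2 stop@B0
  join B4 pred B0: · stop@B0
  join B4 pred B2: B2 stop@B0
  join B5 pred B2: B2 stop@B0
  join B5 pred B3: B3 stop@B0
  B0: DF=∅
  B1: DF={B2,B3}
  B2: DF={B3,B4,B5}
  B3: DF={B5}
  B4: DF=∅
  B5: DF=∅

DF(B1) = ["B2", "B3"]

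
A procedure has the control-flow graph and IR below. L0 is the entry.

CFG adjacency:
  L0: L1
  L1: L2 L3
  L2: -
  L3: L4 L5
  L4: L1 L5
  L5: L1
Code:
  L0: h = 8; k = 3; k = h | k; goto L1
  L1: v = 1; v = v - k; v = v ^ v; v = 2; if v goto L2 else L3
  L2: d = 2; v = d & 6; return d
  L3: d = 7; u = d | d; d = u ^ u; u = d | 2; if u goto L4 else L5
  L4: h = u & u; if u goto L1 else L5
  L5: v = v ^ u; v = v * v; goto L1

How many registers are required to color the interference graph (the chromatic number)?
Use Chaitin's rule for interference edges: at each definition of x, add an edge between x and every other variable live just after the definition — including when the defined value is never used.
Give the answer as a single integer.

Answer: 4

Analysis:
def/use:
  L0: {h,k} / ∅
  L1: {v} / {k}
  L2: {d,v} / ∅
  L3: {d,u} / ∅
  L4: {h} / {u}
  L5: {v} / {u,v}

Live sets:
  L0: in=∅ out={k}
  L1: in={k} out={k,v}
  L2: in=∅ out=∅
  L3: in={k,v} out={k,u,v}
  L4: in={k,u,v} out={k,u,v}
  L5: in={k,u,v} out={k}

Conflict graph:
  d — {k,v}
  h — {k,u,v}
  k — {d,h,u,v}
  u — {h,k,v}
  v — {d,h,k,u}

Registers:
  {h,k,u,v} pairwise interfere (4-clique) ⇒ χ ≥ 4
  4-colouring: R0={k}  R1={v}  R2={d,h}  R3={u}
  χ = 4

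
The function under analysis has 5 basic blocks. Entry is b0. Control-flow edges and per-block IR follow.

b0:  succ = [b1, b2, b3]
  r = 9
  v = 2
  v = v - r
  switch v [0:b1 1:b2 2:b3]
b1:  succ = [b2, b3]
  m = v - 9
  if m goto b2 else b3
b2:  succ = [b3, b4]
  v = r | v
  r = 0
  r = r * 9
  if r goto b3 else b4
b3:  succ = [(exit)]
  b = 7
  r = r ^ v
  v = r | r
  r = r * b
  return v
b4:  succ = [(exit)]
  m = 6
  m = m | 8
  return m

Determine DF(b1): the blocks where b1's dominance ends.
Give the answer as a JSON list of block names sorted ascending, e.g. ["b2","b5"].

Answer: ["b2", "b3"]

Analysis:
idom tree: b1←b0 b2←b0 b3←b0 b4←b2
Dom∩ at merges:
  b2: preds {b0,b1}: {b0} ∩ {b0,b1} = {b0}; idom=b0
  b3: preds {b0,b1,b2}: {b0} ∩ {b0,b1} ∩ {b0,b2} = {b0}; idom=b0

Frontier:
  join b2 pred b0: · stop@b0
  join b2 pred b1: b1 stop@b0
  join b3 pred b0: · stop@b0
  join b3 pred b1: b1 stop@b0
  join b3 pred b2: b2 stop@b0
  b0 → ∅
  b1 → {b2,b3}
  b2 → {b3}
  b3 → ∅
  b4 → ∅

DF(b1) = ["b2", "b3"]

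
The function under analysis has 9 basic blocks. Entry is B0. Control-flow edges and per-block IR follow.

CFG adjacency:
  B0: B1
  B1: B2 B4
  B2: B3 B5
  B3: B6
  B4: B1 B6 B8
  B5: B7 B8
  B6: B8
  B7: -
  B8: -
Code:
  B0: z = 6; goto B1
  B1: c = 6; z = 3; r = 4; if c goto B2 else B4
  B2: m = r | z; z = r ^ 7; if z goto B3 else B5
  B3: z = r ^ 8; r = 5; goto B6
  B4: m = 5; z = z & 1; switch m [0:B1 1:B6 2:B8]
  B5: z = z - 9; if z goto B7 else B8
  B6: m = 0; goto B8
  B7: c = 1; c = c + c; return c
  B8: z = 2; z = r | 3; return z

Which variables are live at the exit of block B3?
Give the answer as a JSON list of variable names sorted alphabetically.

Block summaries:
  B0: {z} / ∅
  B1: {c,r,z} / ∅
  B2: {m,z} / {r,z}
  B3: {r,z} / {r}
  B4: {m,z} / {z}
  B5: {z} / {z}
  B6: {m} / ∅
  B7: {c} / ∅
  B8: {z} / {r}

Backward fixpoint:
  live B0: ∅→∅
  live B1: ∅→{r,z}
  live B2: {r,z}→{r,z}
  live B3: {r}→{r}
  live B4: {r,z}→{r}
  live B5: {r,z}→{r}
  live B6: {r}→{r}
  live B7: ∅→∅
  live B8: {r}→∅

live-out(B3) = ["r"]

Answer: ["r"]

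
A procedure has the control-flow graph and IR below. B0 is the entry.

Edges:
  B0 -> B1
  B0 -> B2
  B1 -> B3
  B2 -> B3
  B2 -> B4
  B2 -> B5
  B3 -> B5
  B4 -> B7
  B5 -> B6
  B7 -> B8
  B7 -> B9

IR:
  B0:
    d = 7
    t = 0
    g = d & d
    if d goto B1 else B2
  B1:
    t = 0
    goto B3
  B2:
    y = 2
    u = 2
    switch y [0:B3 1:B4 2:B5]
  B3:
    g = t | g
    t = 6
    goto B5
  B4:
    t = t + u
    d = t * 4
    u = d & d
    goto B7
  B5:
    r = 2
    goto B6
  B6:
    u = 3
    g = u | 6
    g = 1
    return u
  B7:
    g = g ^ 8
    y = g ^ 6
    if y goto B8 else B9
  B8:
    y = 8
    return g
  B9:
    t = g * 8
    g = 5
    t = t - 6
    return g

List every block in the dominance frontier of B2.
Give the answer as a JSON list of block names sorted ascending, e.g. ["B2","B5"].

Answer: ["B3", "B5"]

Working:
idom tree: B1←B0 B2←B0 B3←B0 B4←B2 B5←B0 B6←B5 B7←B4 B8←B7 B9←B7
Dom at joins:
  B3: preds {B1,B2}: {B0,B1} ∩ {B0,B2} = {B0}; idom=B0
  B5: preds {B2,B3}: {B0,B2} ∩ {B0,B3} = {B0}; idom=B0

DF derivation:
  B3←B1: walk B1 to B0
  B3←B2: walk B2 to B0
  B5←B2: walk B2 to B0
  B5←B3: walk B3 to B0
  B0 → ∅
  B1 → {B3}
  B2 → {B3,B5}
  B3 → {B5}
  B4 → ∅
  B5 → ∅
  B6 → ∅
  B7 → ∅
  B8 → ∅
  B9 → ∅

DF(B2) = ["B3", "B5"]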